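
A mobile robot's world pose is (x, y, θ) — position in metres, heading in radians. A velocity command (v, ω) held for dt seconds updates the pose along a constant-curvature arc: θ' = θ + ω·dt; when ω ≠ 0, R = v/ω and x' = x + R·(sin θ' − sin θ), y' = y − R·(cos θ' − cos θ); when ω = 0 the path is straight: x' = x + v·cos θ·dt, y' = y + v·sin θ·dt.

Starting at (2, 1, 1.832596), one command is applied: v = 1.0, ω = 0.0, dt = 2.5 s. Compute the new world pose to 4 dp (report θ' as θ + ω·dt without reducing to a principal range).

(1.3530, 3.4148, 1.8326)

θ' = 1.8326 + 0.0·2.5 = 1.8326
ω = 0 → straight: x' = 2 + 1.0·cos(1.8326)·2.5 = 1.3530
y' = 1 + 1.0·sin(1.8326)·2.5 = 3.4148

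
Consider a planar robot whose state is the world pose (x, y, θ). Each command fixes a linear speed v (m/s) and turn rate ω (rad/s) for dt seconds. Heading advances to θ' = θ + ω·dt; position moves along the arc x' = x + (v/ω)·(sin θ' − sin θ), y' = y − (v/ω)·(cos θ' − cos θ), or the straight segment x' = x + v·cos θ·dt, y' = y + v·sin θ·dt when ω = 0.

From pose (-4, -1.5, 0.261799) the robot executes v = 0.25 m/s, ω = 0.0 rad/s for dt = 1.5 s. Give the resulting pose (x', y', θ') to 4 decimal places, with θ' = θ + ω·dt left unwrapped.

θ' = 0.2618 + 0.0·1.5 = 0.2618
ω = 0 → straight: x' = -4 + 0.25·cos(0.2618)·1.5 = -3.6378
y' = -1.5 + 0.25·sin(0.2618)·1.5 = -1.4029

(-3.6378, -1.4029, 0.2618)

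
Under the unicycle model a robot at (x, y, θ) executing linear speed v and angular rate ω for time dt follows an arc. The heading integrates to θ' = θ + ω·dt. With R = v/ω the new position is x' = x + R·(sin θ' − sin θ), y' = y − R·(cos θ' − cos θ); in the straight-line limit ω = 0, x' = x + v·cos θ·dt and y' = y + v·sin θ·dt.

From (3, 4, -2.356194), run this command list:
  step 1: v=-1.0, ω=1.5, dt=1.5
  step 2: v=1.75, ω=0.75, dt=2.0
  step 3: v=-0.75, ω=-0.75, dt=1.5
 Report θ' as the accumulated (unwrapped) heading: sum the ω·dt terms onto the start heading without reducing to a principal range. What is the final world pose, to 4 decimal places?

step 1: θ'=-0.1062 (R=-0.6667) → pose (2.5993, 5.1343, -0.1062)
step 2: θ'=1.3938 (R=2.3333) → pose (5.1435, 7.0437, 1.3938)
step 3: θ'=0.2688 (R=1.0000) → pose (4.4247, 6.2557, 0.2688)

(4.4247, 6.2557, 0.2688)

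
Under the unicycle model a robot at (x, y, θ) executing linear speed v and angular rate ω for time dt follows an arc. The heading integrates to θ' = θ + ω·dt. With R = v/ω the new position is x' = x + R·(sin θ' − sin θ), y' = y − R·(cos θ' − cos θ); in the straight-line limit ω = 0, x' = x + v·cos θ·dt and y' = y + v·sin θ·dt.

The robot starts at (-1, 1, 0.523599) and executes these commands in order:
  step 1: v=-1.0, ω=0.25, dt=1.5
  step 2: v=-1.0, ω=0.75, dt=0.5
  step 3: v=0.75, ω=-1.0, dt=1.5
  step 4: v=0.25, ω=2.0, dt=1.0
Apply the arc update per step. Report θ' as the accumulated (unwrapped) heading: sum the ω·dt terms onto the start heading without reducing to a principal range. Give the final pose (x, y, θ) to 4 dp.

(-1.3255, 0.2451, 1.7736)

step 1: θ'=0.8986 (R=-4.0000) → pose (-2.1298, 0.0267, 0.8986)
step 2: θ'=1.2736 (R=-1.3333) → pose (-2.3614, -0.4131, 1.2736)
step 3: θ'=-0.2264 (R=-0.7500) → pose (-1.4760, 0.0981, -0.2264)
step 4: θ'=1.7736 (R=0.1250) → pose (-1.3255, 0.2451, 1.7736)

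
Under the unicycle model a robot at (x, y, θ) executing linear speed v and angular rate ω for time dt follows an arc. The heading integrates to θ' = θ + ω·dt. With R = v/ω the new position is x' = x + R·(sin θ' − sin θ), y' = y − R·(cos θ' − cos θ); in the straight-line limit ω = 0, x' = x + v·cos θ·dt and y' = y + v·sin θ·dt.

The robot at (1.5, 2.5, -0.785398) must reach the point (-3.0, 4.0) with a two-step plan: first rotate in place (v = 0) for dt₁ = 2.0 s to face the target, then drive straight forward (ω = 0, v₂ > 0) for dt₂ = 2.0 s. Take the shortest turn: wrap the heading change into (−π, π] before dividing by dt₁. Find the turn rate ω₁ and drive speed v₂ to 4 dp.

ω₁ = -1.3390, v₂ = 2.3717

heading to target = atan2(4−2.5, -3−1.5) = 2.8198
Δθ = wrap(2.8198 − -0.7854) = -2.6779; ω₁ = Δθ/dt₁ = -1.3390
distance = √((-3−1.5)² + (4−2.5)²) = 4.7434; v₂ = distance/dt₂ = 2.3717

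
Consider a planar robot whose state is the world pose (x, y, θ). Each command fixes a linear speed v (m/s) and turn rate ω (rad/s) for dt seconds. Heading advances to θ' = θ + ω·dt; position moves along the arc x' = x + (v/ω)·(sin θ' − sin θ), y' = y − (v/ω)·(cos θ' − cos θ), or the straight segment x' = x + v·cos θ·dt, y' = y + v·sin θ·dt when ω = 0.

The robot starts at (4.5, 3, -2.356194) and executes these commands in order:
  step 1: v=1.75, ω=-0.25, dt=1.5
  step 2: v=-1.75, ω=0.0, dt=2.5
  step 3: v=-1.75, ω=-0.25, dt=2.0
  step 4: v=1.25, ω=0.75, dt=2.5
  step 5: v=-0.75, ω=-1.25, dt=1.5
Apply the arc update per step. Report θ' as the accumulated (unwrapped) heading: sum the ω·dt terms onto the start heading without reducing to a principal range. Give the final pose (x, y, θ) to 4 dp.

step 1: θ'=-2.7312 (R=-7.0000) → pose (2.3431, 1.5310, -2.7312)
step 2: θ'=-2.7312 (straight) → pose (6.3548, 3.2765, -2.7312)
step 3: θ'=-3.2312 (R=7.0000) → pose (9.7740, 3.8297, -3.2312)
step 4: θ'=-1.3562 (R=1.6667) → pose (7.9964, 1.8148, -1.3562)
step 5: θ'=-3.2312 (R=0.6000) → pose (8.6363, 2.5402, -3.2312)

(8.6363, 2.5402, -3.2312)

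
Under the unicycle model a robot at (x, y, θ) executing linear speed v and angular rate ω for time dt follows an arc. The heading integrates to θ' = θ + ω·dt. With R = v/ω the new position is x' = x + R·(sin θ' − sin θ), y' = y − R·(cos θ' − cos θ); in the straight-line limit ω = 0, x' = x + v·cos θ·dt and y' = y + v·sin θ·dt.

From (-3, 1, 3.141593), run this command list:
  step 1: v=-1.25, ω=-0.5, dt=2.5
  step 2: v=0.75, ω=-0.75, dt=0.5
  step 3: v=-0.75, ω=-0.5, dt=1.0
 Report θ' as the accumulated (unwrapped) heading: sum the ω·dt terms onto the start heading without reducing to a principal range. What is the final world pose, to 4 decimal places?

(-0.8994, -1.0503, 1.0166)

step 1: θ'=1.8916 (R=2.5000) → pose (-0.6275, -0.7117, 1.8916)
step 2: θ'=1.5166 (R=-1.0000) → pose (-0.6771, -0.3422, 1.5166)
step 3: θ'=1.0166 (R=1.5000) → pose (-0.8994, -1.0503, 1.0166)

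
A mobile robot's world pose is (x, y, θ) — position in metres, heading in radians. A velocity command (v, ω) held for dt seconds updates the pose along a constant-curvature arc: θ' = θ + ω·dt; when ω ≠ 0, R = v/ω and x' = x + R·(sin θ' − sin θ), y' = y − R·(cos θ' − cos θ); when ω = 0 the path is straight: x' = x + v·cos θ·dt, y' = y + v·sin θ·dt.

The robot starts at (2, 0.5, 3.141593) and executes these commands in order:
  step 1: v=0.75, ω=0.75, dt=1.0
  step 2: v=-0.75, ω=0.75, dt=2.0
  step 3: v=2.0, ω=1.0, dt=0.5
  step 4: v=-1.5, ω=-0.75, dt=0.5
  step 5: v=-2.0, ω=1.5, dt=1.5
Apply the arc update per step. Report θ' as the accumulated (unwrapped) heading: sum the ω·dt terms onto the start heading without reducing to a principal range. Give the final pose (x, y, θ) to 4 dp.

step 1: θ'=3.8916 (R=1.0000) → pose (1.3184, 0.2317, 3.8916)
step 2: θ'=5.3916 (R=-1.0000) → pose (1.4148, 1.5916, 5.3916)
step 3: θ'=5.8916 (R=2.0000) → pose (2.2076, 0.9993, 5.8916)
step 4: θ'=5.5166 (R=2.0000) → pose (1.5836, 1.4073, 5.5166)
step 5: θ'=7.7666 (R=-1.3333) → pose (-0.6696, 0.5633, 7.7666)

(-0.6696, 0.5633, 7.7666)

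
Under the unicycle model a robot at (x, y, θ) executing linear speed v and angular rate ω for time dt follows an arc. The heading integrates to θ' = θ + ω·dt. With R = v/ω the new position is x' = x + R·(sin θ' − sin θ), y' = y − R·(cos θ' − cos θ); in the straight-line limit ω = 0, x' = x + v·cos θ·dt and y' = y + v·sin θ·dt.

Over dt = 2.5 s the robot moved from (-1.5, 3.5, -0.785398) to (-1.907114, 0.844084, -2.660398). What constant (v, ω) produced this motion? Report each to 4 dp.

Δθ = -2.660398 − -0.785398 = -1.875000
ω = Δθ/dt = -1.875000/2.5 = -0.7500
R = −Δy/(cos θ' − cos θ) = -1.6667
v = R·ω = -1.6667·-0.7500 = 1.2500

v = 1.2500, ω = -0.7500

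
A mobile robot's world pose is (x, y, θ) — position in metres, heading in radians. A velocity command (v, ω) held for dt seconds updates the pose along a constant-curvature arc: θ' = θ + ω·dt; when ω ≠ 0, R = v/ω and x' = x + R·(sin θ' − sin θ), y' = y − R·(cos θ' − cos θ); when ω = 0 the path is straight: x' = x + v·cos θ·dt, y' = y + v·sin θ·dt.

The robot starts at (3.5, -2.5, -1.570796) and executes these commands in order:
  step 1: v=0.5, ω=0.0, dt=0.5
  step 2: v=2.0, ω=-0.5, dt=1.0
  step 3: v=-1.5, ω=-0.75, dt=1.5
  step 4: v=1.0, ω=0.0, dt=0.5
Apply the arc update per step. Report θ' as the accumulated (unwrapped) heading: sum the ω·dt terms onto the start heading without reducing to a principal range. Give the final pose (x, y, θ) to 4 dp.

(4.3746, -3.6024, -3.1958)

step 1: θ'=-1.5708 (straight) → pose (3.5000, -2.7500, -1.5708)
step 2: θ'=-2.0708 (R=-4.0000) → pose (3.0103, -4.6677, -2.0708)
step 3: θ'=-3.1958 (R=2.0000) → pose (4.8739, -3.6295, -3.1958)
step 4: θ'=-3.1958 (straight) → pose (4.3746, -3.6024, -3.1958)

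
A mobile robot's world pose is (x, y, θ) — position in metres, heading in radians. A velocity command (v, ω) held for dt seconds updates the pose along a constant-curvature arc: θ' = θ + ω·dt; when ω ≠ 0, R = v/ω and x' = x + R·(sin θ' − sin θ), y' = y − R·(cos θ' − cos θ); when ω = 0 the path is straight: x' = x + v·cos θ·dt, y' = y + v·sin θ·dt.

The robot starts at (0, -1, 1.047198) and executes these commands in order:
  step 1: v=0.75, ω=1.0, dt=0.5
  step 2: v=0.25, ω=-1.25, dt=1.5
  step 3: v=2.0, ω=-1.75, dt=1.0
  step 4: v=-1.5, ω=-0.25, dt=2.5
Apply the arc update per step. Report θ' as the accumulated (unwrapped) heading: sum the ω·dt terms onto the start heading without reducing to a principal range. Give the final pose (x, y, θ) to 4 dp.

step 1: θ'=1.5472 (R=0.7500) → pose (0.1003, -0.6427, 1.5472)
step 2: θ'=-0.3278 (R=-0.2000) → pose (0.3646, -0.4581, -0.3278)
step 3: θ'=-2.0778 (R=-1.1429) → pose (0.9957, -2.0950, -2.0778)
step 4: θ'=-2.7028 (R=6.0000) → pose (3.6919, 0.4232, -2.7028)

(3.6919, 0.4232, -2.7028)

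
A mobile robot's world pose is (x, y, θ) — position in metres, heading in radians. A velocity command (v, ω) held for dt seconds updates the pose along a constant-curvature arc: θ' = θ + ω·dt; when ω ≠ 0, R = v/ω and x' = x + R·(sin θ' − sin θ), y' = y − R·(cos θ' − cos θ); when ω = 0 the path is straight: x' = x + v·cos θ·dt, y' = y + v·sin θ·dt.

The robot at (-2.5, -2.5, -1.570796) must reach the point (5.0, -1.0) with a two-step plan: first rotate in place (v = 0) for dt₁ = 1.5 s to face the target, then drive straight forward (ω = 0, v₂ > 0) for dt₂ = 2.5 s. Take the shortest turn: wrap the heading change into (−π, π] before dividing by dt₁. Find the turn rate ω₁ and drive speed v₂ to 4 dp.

heading to target = atan2(-1−-2.5, 5−-2.5) = 0.1974
Δθ = wrap(0.1974 − -1.5708) = 1.7682; ω₁ = Δθ/dt₁ = 1.1788
distance = √((5−-2.5)² + (-1−-2.5)²) = 7.6485; v₂ = distance/dt₂ = 3.0594

ω₁ = 1.1788, v₂ = 3.0594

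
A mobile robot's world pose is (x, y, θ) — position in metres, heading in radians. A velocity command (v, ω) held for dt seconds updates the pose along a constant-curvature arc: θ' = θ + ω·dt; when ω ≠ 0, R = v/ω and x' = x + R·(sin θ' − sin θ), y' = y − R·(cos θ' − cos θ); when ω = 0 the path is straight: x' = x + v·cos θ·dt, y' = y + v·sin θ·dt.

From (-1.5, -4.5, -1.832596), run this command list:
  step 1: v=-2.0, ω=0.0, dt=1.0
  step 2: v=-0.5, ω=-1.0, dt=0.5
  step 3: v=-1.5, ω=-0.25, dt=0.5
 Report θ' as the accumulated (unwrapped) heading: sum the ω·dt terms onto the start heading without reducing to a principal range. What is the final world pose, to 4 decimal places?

(-0.3110, -1.8435, -2.4576)

step 1: θ'=-1.8326 (straight) → pose (-0.9824, -2.5681, -1.8326)
step 2: θ'=-2.3326 (R=0.5000) → pose (-0.8612, -2.3524, -2.3326)
step 3: θ'=-2.4576 (R=6.0000) → pose (-0.3110, -1.8435, -2.4576)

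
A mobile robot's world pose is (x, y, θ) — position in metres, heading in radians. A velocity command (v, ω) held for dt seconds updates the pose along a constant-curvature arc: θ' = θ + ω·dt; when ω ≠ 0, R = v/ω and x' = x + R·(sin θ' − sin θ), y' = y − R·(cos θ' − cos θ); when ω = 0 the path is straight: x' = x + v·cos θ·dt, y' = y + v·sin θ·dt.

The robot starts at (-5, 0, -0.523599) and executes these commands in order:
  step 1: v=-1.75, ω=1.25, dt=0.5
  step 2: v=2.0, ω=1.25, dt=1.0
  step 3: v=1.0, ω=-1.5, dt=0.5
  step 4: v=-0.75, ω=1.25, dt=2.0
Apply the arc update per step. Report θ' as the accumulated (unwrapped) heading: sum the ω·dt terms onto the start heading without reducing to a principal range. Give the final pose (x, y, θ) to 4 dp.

step 1: θ'=0.1014 (R=-1.4000) → pose (-5.8417, 0.1804, 0.1014)
step 2: θ'=1.3514 (R=1.6000) → pose (-4.4420, 1.4239, 1.3514)
step 3: θ'=0.6014 (R=-0.6667) → pose (-4.1685, 1.8285, 0.6014)
step 4: θ'=3.1014 (R=-0.6000) → pose (-3.8532, 0.7343, 3.1014)

(-3.8532, 0.7343, 3.1014)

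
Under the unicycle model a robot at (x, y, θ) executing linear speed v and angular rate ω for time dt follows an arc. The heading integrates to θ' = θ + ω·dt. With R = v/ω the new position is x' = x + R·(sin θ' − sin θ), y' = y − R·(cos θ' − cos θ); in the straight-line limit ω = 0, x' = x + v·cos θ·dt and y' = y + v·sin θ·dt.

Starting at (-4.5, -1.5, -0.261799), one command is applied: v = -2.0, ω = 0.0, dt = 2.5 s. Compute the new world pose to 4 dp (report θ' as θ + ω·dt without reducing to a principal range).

(-9.3296, -0.2059, -0.2618)

θ' = -0.2618 + 0.0·2.5 = -0.2618
ω = 0 → straight: x' = -4.5 + -2.0·cos(-0.2618)·2.5 = -9.3296
y' = -1.5 + -2.0·sin(-0.2618)·2.5 = -0.2059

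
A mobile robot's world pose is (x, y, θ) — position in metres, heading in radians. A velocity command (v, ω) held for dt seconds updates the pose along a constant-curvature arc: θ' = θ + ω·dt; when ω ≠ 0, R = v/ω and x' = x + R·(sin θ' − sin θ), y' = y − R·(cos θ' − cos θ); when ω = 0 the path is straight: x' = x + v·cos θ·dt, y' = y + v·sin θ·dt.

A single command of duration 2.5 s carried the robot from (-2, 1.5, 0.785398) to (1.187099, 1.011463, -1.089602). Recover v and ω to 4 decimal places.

Δθ = -1.089602 − 0.785398 = -1.875000
ω = Δθ/dt = -1.875000/2.5 = -0.7500
R = Δx/(sin θ' − sin θ) = -2.0000
v = R·ω = -2.0000·-0.7500 = 1.5000

v = 1.5000, ω = -0.7500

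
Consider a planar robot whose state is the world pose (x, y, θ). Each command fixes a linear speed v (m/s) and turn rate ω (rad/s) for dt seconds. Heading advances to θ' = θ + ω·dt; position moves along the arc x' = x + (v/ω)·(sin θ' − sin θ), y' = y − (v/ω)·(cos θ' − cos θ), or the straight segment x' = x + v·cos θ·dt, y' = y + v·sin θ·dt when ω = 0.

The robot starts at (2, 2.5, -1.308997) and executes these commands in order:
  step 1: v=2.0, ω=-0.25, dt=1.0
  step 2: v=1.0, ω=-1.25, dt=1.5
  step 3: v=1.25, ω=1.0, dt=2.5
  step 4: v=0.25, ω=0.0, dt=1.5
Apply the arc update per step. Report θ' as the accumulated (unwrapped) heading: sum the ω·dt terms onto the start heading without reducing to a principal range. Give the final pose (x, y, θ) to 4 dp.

(0.0991, -2.4934, -0.9340)

step 1: θ'=-1.5590 (R=-8.0000) → pose (2.2720, 0.5238, -1.5590)
step 2: θ'=-3.4340 (R=-0.8000) → pose (1.2415, -0.2516, -3.4340)
step 3: θ'=-0.9340 (R=1.2500) → pose (-0.1238, -2.1919, -0.9340)
step 4: θ'=-0.9340 (straight) → pose (0.0991, -2.4934, -0.9340)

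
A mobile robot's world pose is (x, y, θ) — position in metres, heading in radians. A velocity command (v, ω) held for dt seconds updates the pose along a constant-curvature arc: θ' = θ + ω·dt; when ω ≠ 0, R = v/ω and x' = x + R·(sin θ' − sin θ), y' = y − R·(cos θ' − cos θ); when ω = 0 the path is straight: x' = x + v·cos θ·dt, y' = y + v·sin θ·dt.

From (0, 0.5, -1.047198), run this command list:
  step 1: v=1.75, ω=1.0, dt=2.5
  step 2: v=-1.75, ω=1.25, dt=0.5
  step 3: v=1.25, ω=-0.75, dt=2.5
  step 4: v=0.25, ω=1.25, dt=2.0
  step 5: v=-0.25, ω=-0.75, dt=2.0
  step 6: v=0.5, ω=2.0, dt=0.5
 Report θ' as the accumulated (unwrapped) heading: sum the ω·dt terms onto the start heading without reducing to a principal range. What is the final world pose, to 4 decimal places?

step 1: θ'=1.4528 (R=1.7500) → pose (3.2534, 1.1690, 1.4528)
step 2: θ'=2.0778 (R=-1.4000) → pose (3.4198, 0.3244, 2.0778)
step 3: θ'=0.2028 (R=-1.6667) → pose (4.5411, 2.7662, 0.2028)
step 4: θ'=2.7028 (R=0.2000) → pose (4.5858, 3.1431, 2.7028)
step 5: θ'=1.2028 (R=0.3333) → pose (4.7552, 2.7215, 1.2028)
step 6: θ'=2.2028 (R=0.2500) → pose (4.7236, 2.9591, 2.2028)

(4.7236, 2.9591, 2.2028)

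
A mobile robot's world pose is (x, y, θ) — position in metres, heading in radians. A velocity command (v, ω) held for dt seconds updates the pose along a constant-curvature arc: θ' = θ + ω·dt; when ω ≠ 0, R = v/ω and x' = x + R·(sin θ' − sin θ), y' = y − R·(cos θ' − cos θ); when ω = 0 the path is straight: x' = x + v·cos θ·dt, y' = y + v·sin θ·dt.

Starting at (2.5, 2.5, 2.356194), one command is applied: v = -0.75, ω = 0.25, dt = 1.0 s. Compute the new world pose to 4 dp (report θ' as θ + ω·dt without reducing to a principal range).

(3.0908, 2.0411, 2.6062)

θ' = 2.3562 + 0.25·1.0 = 2.6062
R = v/ω = -0.75/0.25 = -3.0000
x' = 2.5 + -3.0000·(sin 2.6062 − sin 2.3562) = 3.0908
y' = 2.5 − -3.0000·(cos 2.6062 − cos 2.3562) = 2.0411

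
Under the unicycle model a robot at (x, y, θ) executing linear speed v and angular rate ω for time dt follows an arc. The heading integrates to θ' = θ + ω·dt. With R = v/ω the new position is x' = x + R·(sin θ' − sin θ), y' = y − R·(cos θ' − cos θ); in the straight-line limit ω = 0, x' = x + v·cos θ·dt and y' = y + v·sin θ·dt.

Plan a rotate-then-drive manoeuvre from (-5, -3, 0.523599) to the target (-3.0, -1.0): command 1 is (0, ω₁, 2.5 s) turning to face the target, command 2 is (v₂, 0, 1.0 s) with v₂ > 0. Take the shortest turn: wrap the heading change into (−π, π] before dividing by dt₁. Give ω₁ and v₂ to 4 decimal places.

ω₁ = 0.1047, v₂ = 2.8284

heading to target = atan2(-1−-3, -3−-5) = 0.7854
Δθ = wrap(0.7854 − 0.5236) = 0.2618; ω₁ = Δθ/dt₁ = 0.1047
distance = √((-3−-5)² + (-1−-3)²) = 2.8284; v₂ = distance/dt₂ = 2.8284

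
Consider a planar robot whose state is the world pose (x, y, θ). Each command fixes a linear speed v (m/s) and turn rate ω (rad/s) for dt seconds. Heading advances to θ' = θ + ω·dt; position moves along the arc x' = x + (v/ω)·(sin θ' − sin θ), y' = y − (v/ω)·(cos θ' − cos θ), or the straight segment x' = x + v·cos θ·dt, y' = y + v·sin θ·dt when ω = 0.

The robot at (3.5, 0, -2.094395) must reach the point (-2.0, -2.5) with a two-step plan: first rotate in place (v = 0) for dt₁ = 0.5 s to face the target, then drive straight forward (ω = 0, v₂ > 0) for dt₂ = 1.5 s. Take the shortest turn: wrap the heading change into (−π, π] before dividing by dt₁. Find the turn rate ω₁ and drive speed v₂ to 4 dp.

heading to target = atan2(-2.5−0, -2−3.5) = -2.7150
Δθ = wrap(-2.7150 − -2.0944) = -0.6206; ω₁ = Δθ/dt₁ = -1.2411
distance = √((-2−3.5)² + (-2.5−0)²) = 6.0415; v₂ = distance/dt₂ = 4.0277

ω₁ = -1.2411, v₂ = 4.0277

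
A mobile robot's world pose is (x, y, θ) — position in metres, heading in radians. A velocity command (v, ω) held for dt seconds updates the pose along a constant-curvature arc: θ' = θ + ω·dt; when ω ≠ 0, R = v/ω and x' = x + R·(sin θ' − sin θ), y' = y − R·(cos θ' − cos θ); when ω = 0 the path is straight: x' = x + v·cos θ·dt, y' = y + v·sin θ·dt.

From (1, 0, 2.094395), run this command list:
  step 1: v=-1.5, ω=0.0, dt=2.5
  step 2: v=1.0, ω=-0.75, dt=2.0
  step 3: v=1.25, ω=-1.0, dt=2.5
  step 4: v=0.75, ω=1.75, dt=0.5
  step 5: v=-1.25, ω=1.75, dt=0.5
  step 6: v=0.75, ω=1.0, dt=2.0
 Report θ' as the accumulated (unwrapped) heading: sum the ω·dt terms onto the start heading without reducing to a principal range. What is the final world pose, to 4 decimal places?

step 1: θ'=2.0944 (straight) → pose (2.8750, -3.2476, 2.0944)
step 2: θ'=0.5944 (R=-1.3333) → pose (3.2830, -1.4763, 0.5944)
step 3: θ'=-1.9056 (R=-1.2500) → pose (5.1636, -2.9226, -1.9056)
step 4: θ'=-1.0306 (R=0.4286) → pose (5.2009, -3.2839, -1.0306)
step 5: θ'=-0.1556 (R=-0.7143) → pose (4.6990, -2.9456, -0.1556)
step 6: θ'=1.8444 (R=0.7500) → pose (5.5373, -2.0020, 1.8444)

(5.5373, -2.0020, 1.8444)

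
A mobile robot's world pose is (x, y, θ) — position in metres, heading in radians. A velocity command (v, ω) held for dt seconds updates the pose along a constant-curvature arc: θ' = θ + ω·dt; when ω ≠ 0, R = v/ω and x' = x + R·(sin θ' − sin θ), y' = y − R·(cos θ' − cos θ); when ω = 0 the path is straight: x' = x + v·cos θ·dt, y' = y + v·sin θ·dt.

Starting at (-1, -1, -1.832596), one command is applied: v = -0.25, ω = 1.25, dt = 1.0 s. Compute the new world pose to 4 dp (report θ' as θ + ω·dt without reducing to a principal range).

θ' = -1.8326 + 1.25·1.0 = -0.5826
R = v/ω = -0.25/1.25 = -0.2000
x' = -1 + -0.2000·(sin -0.5826 − sin -1.8326) = -1.0831
y' = -1 − -0.2000·(cos -0.5826 − cos -1.8326) = -0.7812

(-1.0831, -0.7812, -0.5826)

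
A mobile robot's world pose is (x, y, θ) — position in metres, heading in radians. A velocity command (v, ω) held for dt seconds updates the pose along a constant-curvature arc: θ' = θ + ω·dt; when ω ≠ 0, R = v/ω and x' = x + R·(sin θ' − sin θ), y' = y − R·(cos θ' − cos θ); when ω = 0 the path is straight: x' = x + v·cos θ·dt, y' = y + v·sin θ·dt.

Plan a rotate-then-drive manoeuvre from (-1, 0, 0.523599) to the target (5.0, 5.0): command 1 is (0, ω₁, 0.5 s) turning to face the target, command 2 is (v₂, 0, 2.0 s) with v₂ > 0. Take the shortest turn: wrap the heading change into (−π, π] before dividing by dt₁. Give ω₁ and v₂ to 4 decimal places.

ω₁ = 0.3423, v₂ = 3.9051

heading to target = atan2(5−0, 5−-1) = 0.6947
Δθ = wrap(0.6947 − 0.5236) = 0.1711; ω₁ = Δθ/dt₁ = 0.3423
distance = √((5−-1)² + (5−0)²) = 7.8102; v₂ = distance/dt₂ = 3.9051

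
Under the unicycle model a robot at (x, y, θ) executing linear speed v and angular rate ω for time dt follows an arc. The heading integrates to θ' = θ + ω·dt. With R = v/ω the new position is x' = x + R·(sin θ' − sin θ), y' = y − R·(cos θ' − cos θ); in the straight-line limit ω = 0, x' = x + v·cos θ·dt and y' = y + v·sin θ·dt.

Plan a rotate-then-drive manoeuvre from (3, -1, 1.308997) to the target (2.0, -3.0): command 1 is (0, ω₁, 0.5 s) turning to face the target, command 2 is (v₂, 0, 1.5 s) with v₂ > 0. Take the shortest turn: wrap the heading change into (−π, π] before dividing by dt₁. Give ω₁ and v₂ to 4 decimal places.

ω₁ = 5.8795, v₂ = 1.4907

heading to target = atan2(-3−-1, 2−3) = -2.0344
Δθ = wrap(-2.0344 − 1.3090) = 2.9397; ω₁ = Δθ/dt₁ = 5.8795
distance = √((2−3)² + (-3−-1)²) = 2.2361; v₂ = distance/dt₂ = 1.4907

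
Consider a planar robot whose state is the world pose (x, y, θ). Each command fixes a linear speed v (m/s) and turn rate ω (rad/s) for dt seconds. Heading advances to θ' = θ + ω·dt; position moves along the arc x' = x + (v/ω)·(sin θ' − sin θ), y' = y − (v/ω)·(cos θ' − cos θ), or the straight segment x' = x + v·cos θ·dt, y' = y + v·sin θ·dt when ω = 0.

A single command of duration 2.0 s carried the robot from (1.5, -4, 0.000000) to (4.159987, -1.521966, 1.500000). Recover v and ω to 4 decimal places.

v = 2.0000, ω = 0.7500

Δθ = 1.500000 − 0.000000 = 1.500000
ω = Δθ/dt = 1.500000/2.0 = 0.7500
R = Δx/(sin θ' − sin θ) = 2.6667
v = R·ω = 2.6667·0.7500 = 2.0000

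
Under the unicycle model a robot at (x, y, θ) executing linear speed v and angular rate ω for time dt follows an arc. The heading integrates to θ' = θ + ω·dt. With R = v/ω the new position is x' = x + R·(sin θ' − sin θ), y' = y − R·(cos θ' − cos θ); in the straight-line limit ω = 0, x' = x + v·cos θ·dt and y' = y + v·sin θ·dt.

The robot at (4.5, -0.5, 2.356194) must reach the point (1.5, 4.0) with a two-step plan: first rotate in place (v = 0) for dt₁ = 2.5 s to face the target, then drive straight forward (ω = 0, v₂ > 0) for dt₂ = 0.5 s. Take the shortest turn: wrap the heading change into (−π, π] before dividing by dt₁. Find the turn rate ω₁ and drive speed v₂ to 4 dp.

ω₁ = -0.0790, v₂ = 10.8167

heading to target = atan2(4−-0.5, 1.5−4.5) = 2.1588
Δθ = wrap(2.1588 − 2.3562) = -0.1974; ω₁ = Δθ/dt₁ = -0.0790
distance = √((1.5−4.5)² + (4−-0.5)²) = 5.4083; v₂ = distance/dt₂ = 10.8167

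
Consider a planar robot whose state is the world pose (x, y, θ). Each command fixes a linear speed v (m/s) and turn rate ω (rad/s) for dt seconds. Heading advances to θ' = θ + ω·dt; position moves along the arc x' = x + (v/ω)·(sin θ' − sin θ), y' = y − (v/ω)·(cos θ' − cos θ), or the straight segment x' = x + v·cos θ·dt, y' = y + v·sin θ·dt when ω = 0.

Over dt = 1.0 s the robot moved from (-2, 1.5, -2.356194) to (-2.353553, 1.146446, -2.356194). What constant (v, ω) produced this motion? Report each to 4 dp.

Δθ = -2.356194 − -2.356194 = 0.000000
ω = Δθ/dt = 0.000000/1.0 = 0.0000
ω = 0 → v = (Δx·cos θ + Δy·sin θ)/dt = 0.5000

v = 0.5000, ω = 0.0000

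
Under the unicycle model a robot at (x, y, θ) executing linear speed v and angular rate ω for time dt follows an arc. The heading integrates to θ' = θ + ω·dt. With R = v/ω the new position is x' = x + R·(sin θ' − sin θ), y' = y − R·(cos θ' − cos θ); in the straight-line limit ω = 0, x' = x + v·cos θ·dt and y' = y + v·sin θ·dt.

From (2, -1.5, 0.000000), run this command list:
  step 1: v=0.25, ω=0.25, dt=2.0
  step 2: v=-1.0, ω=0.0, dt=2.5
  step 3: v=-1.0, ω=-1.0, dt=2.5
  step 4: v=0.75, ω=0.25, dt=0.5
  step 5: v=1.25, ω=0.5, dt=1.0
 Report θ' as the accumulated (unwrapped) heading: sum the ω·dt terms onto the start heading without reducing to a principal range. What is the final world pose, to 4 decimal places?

(-1.3046, -2.8675, -1.3750)

step 1: θ'=0.5000 (R=1.0000) → pose (2.4794, -1.3776, 0.5000)
step 2: θ'=0.5000 (straight) → pose (0.2855, -2.5761, 0.5000)
step 3: θ'=-2.0000 (R=1.0000) → pose (-1.1033, -1.2824, -2.0000)
step 4: θ'=-1.8750 (R=3.0000) → pose (-1.2376, -1.6323, -1.8750)
step 5: θ'=-1.3750 (R=2.5000) → pose (-1.3046, -2.8675, -1.3750)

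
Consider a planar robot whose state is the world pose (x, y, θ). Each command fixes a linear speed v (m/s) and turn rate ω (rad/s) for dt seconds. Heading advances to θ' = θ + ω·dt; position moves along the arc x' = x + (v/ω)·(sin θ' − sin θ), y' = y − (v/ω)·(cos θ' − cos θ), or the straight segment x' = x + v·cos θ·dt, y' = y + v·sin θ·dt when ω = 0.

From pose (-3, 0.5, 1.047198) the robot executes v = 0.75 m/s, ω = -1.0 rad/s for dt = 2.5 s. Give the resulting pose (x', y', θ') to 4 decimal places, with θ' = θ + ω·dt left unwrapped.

(-1.6057, 0.2133, -1.4528)

θ' = 1.0472 + -1.0·2.5 = -1.4528
R = v/ω = 0.75/-1.0 = -0.7500
x' = -3 + -0.7500·(sin -1.4528 − sin 1.0472) = -1.6057
y' = 0.5 − -0.7500·(cos -1.4528 − cos 1.0472) = 0.2133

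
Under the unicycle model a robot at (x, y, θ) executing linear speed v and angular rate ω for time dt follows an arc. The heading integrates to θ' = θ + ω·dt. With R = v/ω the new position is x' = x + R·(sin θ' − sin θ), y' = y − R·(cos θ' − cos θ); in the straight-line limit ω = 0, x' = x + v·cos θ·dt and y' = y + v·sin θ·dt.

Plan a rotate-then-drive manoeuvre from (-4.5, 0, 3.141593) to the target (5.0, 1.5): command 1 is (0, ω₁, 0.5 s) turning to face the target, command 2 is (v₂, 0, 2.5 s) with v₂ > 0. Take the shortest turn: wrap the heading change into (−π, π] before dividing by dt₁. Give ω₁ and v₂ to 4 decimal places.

ω₁ = -5.9700, v₂ = 3.8471

heading to target = atan2(1.5−0, 5−-4.5) = 0.1566
Δθ = wrap(0.1566 − 3.1416) = -2.9850; ω₁ = Δθ/dt₁ = -5.9700
distance = √((5−-4.5)² + (1.5−0)²) = 9.6177; v₂ = distance/dt₂ = 3.8471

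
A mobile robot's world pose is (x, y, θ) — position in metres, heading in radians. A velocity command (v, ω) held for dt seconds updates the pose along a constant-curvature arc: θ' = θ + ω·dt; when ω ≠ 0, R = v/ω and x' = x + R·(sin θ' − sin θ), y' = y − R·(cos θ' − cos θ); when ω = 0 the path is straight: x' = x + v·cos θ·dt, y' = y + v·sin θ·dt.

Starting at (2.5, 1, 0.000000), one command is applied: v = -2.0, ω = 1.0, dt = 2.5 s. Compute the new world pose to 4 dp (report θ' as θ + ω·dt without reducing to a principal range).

(1.3031, -2.6023, 2.5000)

θ' = 0.0000 + 1.0·2.5 = 2.5000
R = v/ω = -2.0/1.0 = -2.0000
x' = 2.5 + -2.0000·(sin 2.5000 − sin 0.0000) = 1.3031
y' = 1 − -2.0000·(cos 2.5000 − cos 0.0000) = -2.6023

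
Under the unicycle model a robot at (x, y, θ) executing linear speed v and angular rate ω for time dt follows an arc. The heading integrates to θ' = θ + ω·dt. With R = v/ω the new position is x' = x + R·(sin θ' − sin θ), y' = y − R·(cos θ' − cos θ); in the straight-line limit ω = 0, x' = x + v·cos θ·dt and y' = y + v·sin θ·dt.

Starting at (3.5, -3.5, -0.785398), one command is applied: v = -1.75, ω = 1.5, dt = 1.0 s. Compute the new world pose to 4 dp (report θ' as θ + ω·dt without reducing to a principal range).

(1.9105, -3.4437, 0.7146)

θ' = -0.7854 + 1.5·1.0 = 0.7146
R = v/ω = -1.75/1.5 = -1.1667
x' = 3.5 + -1.1667·(sin 0.7146 − sin -0.7854) = 1.9105
y' = -3.5 − -1.1667·(cos 0.7146 − cos -0.7854) = -3.4437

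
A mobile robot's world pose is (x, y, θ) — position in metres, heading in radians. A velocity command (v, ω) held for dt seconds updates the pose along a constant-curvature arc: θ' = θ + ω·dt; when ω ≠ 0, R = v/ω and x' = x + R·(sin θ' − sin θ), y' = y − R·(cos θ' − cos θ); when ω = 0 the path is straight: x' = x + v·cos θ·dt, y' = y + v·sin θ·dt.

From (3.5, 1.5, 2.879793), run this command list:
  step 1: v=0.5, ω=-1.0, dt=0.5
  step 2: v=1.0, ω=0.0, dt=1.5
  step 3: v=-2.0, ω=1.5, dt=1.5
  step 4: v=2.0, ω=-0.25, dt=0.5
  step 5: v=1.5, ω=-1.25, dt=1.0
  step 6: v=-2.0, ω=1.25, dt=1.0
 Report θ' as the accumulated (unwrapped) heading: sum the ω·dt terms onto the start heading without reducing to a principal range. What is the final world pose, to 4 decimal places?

(4.6497, 2.8374, 4.5048)

step 1: θ'=2.3798 (R=-0.5000) → pose (3.2843, 1.6212, 2.3798)
step 2: θ'=2.3798 (straight) → pose (2.1989, 2.6565, 2.3798)
step 3: θ'=4.6298 (R=-1.3333) → pose (4.4480, 3.5113, 4.6298)
step 4: θ'=4.5048 (R=-8.0000) → pose (4.3035, 2.5224, 4.5048)
step 5: θ'=3.2548 (R=-1.2000) → pose (3.2648, 1.5775, 3.2548)
step 6: θ'=4.5048 (R=-1.6000) → pose (4.6497, 2.8374, 4.5048)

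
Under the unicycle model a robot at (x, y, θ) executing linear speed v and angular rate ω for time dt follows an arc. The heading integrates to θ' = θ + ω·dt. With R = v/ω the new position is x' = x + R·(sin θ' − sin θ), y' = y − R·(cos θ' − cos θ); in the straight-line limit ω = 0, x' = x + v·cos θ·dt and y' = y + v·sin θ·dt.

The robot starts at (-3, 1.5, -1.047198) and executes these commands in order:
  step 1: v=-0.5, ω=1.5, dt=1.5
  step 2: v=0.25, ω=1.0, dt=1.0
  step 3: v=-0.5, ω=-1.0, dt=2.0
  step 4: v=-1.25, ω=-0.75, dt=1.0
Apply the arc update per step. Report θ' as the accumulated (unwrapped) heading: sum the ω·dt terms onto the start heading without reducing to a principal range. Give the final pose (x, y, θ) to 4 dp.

step 1: θ'=1.2028 (R=-0.3333) → pose (-3.5997, 1.4532, 1.2028)
step 2: θ'=2.2028 (R=0.2500) → pose (-3.6312, 1.6909, 2.2028)
step 3: θ'=0.2028 (R=0.5000) → pose (-3.9340, 0.9057, 0.2028)
step 4: θ'=-0.5472 (R=1.6667) → pose (-5.1368, 1.1149, -0.5472)

(-5.1368, 1.1149, -0.5472)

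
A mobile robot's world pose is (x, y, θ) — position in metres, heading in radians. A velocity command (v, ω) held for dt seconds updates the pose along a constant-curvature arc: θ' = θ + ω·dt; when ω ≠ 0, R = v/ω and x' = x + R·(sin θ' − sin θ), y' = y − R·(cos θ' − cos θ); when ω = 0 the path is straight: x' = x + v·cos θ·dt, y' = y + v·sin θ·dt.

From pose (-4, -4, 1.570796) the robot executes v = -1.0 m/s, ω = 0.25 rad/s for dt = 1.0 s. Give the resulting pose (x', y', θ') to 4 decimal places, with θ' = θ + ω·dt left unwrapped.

(-3.8757, -4.9896, 1.8208)

θ' = 1.5708 + 0.25·1.0 = 1.8208
R = v/ω = -1.0/0.25 = -4.0000
x' = -4 + -4.0000·(sin 1.8208 − sin 1.5708) = -3.8757
y' = -4 − -4.0000·(cos 1.8208 − cos 1.5708) = -4.9896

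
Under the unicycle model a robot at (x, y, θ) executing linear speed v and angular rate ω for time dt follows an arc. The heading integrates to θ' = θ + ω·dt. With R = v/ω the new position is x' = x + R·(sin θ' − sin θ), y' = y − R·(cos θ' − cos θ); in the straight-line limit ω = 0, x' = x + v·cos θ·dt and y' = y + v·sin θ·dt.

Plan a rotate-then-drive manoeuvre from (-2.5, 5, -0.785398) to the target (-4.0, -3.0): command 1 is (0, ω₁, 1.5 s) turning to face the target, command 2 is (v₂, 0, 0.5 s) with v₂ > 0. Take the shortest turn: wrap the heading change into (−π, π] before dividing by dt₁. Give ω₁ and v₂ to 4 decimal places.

ω₁ = -0.6472, v₂ = 16.2788

heading to target = atan2(-3−5, -4−-2.5) = -1.7561
Δθ = wrap(-1.7561 − -0.7854) = -0.9707; ω₁ = Δθ/dt₁ = -0.6472
distance = √((-4−-2.5)² + (-3−5)²) = 8.1394; v₂ = distance/dt₂ = 16.2788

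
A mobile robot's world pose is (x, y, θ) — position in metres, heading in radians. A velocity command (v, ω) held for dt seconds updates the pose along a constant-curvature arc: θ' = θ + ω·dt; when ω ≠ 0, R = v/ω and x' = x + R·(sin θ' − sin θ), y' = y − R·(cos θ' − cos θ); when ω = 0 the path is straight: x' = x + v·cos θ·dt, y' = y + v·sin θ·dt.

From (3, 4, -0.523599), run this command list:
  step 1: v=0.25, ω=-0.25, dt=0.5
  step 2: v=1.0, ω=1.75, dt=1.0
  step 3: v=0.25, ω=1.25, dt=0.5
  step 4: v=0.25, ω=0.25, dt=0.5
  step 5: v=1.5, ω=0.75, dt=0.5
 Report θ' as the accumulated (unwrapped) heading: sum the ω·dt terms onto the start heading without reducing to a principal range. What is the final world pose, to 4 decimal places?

step 1: θ'=-0.6486 (R=-1.0000) → pose (3.1041, 3.9309, -0.6486)
step 2: θ'=1.1014 (R=0.5714) → pose (3.9589, 4.1278, 1.1014)
step 3: θ'=1.7264 (R=0.2000) → pose (3.9781, 4.2493, 1.7264)
step 4: θ'=1.8514 (R=1.0000) → pose (3.9511, 4.3712, 1.8514)
step 5: θ'=2.2264 (R=2.0000) → pose (3.6146, 5.0366, 2.2264)

(3.6146, 5.0366, 2.2264)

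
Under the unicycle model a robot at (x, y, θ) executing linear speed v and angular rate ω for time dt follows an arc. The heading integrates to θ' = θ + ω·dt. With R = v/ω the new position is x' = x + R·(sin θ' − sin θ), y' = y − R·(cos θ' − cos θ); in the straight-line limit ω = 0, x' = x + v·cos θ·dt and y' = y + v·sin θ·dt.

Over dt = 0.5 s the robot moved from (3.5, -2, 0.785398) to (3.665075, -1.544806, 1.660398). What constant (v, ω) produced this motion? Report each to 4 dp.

Δθ = 1.660398 − 0.785398 = 0.875000
ω = Δθ/dt = 0.875000/0.5 = 1.7500
R = −Δy/(cos θ' − cos θ) = 0.5714
v = R·ω = 0.5714·1.7500 = 1.0000

v = 1.0000, ω = 1.7500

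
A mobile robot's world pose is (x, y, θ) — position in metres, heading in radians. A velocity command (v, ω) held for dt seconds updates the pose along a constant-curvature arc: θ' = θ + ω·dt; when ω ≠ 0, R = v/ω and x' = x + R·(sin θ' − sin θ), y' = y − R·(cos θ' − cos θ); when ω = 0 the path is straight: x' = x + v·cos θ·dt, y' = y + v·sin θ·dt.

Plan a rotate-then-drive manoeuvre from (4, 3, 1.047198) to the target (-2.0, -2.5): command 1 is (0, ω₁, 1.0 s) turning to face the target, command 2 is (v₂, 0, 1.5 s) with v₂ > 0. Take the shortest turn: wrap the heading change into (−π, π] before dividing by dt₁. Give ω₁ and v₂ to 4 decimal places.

ω₁ = 2.8363, v₂ = 5.4263

heading to target = atan2(-2.5−3, -2−4) = -2.3996
Δθ = wrap(-2.3996 − 1.0472) = 2.8363; ω₁ = Δθ/dt₁ = 2.8363
distance = √((-2−4)² + (-2.5−3)²) = 8.1394; v₂ = distance/dt₂ = 5.4263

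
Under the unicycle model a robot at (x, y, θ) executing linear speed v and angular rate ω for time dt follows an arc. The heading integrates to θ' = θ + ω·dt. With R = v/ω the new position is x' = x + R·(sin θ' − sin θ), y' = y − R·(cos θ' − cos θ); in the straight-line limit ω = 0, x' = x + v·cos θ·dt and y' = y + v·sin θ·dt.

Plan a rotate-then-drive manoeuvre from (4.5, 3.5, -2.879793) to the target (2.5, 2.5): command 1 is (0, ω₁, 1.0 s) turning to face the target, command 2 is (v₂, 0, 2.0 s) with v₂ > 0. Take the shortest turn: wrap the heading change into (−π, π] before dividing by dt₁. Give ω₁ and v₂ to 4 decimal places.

ω₁ = 0.2018, v₂ = 1.1180

heading to target = atan2(2.5−3.5, 2.5−4.5) = -2.6779
Δθ = wrap(-2.6779 − -2.8798) = 0.2018; ω₁ = Δθ/dt₁ = 0.2018
distance = √((2.5−4.5)² + (2.5−3.5)²) = 2.2361; v₂ = distance/dt₂ = 1.1180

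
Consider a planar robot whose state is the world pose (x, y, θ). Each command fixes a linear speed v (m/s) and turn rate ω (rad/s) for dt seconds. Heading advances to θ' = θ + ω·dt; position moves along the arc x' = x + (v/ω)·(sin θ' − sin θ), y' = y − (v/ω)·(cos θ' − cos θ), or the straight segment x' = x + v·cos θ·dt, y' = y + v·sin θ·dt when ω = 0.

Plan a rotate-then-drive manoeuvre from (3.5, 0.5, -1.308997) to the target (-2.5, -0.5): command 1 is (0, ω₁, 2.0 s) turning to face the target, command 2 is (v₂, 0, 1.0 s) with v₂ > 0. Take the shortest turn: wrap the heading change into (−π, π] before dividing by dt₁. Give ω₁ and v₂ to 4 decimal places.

ω₁ = -0.8337, v₂ = 6.0828

heading to target = atan2(-0.5−0.5, -2.5−3.5) = -2.9764
Δθ = wrap(-2.9764 − -1.3090) = -1.6674; ω₁ = Δθ/dt₁ = -0.8337
distance = √((-2.5−3.5)² + (-0.5−0.5)²) = 6.0828; v₂ = distance/dt₂ = 6.0828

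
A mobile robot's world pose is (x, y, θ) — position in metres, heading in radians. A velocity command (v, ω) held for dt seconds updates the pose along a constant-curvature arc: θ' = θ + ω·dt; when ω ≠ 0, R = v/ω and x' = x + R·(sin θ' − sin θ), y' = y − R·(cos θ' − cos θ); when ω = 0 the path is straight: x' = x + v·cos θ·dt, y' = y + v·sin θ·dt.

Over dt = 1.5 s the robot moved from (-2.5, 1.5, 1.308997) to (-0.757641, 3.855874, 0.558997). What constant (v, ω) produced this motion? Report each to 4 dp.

v = 2.0000, ω = -0.5000

Δθ = 0.558997 − 1.308997 = -0.750000
ω = Δθ/dt = -0.750000/1.5 = -0.5000
R = −Δy/(cos θ' − cos θ) = -4.0000
v = R·ω = -4.0000·-0.5000 = 2.0000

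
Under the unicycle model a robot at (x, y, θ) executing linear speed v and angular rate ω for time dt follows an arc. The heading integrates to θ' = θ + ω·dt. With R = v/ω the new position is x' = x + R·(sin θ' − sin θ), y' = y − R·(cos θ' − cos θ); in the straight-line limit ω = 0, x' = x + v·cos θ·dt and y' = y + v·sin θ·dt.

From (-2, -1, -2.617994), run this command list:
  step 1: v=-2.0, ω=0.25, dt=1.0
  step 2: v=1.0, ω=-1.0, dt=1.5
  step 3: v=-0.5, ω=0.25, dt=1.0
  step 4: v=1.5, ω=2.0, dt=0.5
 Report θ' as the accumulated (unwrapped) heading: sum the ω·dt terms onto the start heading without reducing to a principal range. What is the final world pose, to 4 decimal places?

step 1: θ'=-2.3680 (R=-8.0000) → pose (-0.4103, 0.2050, -2.3680)
step 2: θ'=-3.8680 (R=-1.0000) → pose (-1.7732, 0.1728, -3.8680)
step 3: θ'=-3.6180 (R=-2.0000) → pose (-1.3620, -0.1093, -3.6180)
step 4: θ'=-2.6180 (R=0.7500) → pose (-2.0809, -0.1263, -2.6180)

(-2.0809, -0.1263, -2.6180)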